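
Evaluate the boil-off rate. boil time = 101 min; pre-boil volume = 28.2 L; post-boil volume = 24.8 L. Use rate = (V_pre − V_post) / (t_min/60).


rate = (28.2 − 24.8) / (101/60)

2.0198 L/hr


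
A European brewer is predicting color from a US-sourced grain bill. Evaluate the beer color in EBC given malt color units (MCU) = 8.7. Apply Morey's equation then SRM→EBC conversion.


SRM = 1.4922·MCU^0.6859;  EBC = SRM·1.97
SRM = 1.4922·8.7^0.6859 = 6.5803
EBC = 6.5803·1.97

12.9631 EBC


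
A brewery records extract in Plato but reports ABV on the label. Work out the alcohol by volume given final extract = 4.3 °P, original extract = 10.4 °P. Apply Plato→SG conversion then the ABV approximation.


SG = 259/(259 − P);  ABV = (OG − FG)·131.25
OG = 259/(259 − 10.4) = 1.0418
FG = 259/(259 − 4.3) = 1.0169
ABV = (1.0418 − 1.0169)·131.25

3.2749 % ABV


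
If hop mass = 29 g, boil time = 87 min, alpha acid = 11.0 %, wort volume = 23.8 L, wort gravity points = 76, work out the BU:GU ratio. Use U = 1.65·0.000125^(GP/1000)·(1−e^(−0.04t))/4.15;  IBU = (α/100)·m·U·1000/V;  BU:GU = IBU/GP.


U = 1.65·0.000125^(76/1000)·(1−e^(−0.04·87))/4.15 = 0.1946
IBU = (11.0/100)·29·0.1946·1000/23.8 = 26.0870
BU:GU = 26.0870/76

0.3433


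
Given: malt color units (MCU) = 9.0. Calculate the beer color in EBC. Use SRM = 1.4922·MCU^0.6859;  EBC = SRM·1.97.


SRM = 1.4922·9.0^0.6859 = 6.7351
EBC = 6.7351·1.97

13.2681 EBC


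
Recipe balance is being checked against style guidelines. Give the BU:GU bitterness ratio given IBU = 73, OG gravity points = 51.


BU:GU = IBU / OG_points
BU:GU = 73 / 51

1.4314


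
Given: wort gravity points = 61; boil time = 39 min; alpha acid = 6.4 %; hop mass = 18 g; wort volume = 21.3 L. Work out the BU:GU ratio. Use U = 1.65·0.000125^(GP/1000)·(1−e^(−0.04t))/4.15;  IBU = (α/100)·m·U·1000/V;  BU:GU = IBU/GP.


U = 1.65·0.000125^(61/1000)·(1−e^(−0.04·39))/4.15 = 0.1815
IBU = (6.4/100)·18·0.1815·1000/21.3 = 9.8169
BU:GU = 9.8169/61

0.1609


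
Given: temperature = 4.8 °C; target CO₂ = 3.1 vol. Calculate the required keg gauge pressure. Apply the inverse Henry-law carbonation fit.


psi = vols/(0.01821 + 0.09011·e^(−0.04·T)) − 14.695
psi = 3.1/(0.01821 + 0.09011·e^(−0.04·4.8)) − 14.695

18.7901 psi


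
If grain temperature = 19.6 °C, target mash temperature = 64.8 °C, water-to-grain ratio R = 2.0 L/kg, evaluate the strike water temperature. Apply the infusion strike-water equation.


T_strike = (0.41/R)·(T_mash − T_grain) + T_mash
T_strike = (0.41/2.0)·(64.8 − 19.6) + 64.8

74.0660 °C


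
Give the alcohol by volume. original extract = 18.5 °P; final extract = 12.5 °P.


SG = 259/(259 − P);  ABV = (OG − FG)·131.25
OG = 259/(259 − 18.5) = 1.0769
FG = 259/(259 − 12.5) = 1.0507
ABV = (1.0769 − 1.0507)·131.25

3.4405 % ABV


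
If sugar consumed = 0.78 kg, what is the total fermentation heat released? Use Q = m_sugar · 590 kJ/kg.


Q = 0.78 · 590

460.2000 kJ


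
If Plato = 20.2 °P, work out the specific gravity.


SG = 259/(259 − P)
SG = 259/(259 − 20.2)

1.0846


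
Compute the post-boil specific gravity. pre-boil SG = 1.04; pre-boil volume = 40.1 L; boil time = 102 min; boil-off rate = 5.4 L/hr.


V_post = V_pre − rate·(t/60);  SG_post = 1 + (SG_pre−1)·V_pre/V_post
V_post = 40.1 − 5.4·(102/60) = 30.9200
SG_post = 1 + (1.04 − 1)·40.1/30.9200

1.0519


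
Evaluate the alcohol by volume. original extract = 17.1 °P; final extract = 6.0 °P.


SG = 259/(259 − P);  ABV = (OG − FG)·131.25
OG = 259/(259 − 17.1) = 1.0707
FG = 259/(259 − 6.0) = 1.0237
ABV = (1.0707 − 1.0237)·131.25

6.1655 % ABV


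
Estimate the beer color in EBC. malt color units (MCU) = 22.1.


SRM = 1.4922·MCU^0.6859;  EBC = SRM·1.97
SRM = 1.4922·22.1^0.6859 = 12.4723
EBC = 12.4723·1.97

24.5704 EBC


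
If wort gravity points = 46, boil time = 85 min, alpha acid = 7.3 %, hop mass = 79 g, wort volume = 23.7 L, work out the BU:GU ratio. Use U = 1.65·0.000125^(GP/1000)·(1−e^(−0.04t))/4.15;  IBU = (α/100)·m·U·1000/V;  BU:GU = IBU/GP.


U = 1.65·0.000125^(46/1000)·(1−e^(−0.04·85))/4.15 = 0.2542
IBU = (7.3/100)·79·0.2542·1000/23.7 = 61.8521
BU:GU = 61.8521/46

1.3446


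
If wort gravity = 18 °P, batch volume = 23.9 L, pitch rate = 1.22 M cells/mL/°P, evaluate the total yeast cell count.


cells (billions) = rate · V_L · °P
cells = 1.22 · 23.9 · 18

524.8440 billion cells


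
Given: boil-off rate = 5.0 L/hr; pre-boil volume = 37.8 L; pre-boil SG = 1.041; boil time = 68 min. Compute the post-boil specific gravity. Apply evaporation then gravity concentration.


V_post = V_pre − rate·(t/60);  SG_post = 1 + (SG_pre−1)·V_pre/V_post
V_post = 37.8 − 5.0·(68/60) = 32.1333
SG_post = 1 + (1.041 − 1)·37.8/32.1333

1.0482


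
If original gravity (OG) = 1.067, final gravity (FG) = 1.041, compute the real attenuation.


AA = (OG−FG)/(OG−1)·100;  RA = AA·0.8192
AA = (1.067 − 1.041)/(1.067 − 1)·100 = 38.8060
RA = 38.8060·0.8192

31.7899 %


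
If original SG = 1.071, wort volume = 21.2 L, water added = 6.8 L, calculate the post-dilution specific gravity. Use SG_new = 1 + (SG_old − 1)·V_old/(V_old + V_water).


pts = (1.071 − 1)·1000·21.2/(21.2 + 6.8) = 53.7571
SG_new = 1 + 53.7571/1000

1.0538


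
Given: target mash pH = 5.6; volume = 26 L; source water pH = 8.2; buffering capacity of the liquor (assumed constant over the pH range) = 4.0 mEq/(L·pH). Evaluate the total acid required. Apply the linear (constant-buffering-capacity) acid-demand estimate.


acid = buffering capacity · (pH_source − pH_target) · V
acid = 4.0 · (8.2 − 5.6) · 26

270.4000 mEq


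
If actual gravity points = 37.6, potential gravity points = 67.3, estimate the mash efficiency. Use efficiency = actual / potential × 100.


efficiency = 37.6 / 67.3 × 100

55.8692 %


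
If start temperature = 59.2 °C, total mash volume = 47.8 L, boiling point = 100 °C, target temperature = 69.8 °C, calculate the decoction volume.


V_dec = V_total·(T_target − T_start)/(T_boil − T_start)
V_dec = 47.8·(69.8 − 59.2)/(100 − 59.2)

12.4186 L


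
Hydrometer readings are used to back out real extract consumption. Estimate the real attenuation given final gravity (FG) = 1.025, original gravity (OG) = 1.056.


AA = (OG−FG)/(OG−1)·100;  RA = AA·0.8192
AA = (1.056 − 1.025)/(1.056 − 1)·100 = 55.3571
RA = 55.3571·0.8192

45.3486 %


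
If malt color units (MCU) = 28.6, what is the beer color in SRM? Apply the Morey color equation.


SRM = 1.4922 · MCU^0.6859
SRM = 1.4922 · 28.6^0.6859

14.8850 SRM


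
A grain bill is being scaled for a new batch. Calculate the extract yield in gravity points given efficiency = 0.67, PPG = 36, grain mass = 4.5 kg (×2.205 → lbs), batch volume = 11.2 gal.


points = lbs × PPG × eff / vol
lbs = 4.5 × 2.205 = 9.9225
points = 9.9225 × 36 × 0.67 / 11.2

21.3688 points


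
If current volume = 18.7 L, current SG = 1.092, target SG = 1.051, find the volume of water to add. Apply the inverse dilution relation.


V_water = V·((SG_curr − 1)/(SG_target − 1) − 1)
V_water = 18.7·((1.092 − 1)/(1.051 − 1) − 1)

15.0333 L


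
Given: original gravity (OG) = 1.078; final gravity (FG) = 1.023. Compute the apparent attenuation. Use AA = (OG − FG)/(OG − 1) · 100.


AA = (1.078 − 1.023)/(1.078 − 1) · 100

70.5128 %


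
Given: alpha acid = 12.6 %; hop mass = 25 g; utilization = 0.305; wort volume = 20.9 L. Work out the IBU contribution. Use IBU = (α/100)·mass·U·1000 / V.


IBU = (12.6/100)·25·0.305·1000 / 20.9

45.9689 IBU


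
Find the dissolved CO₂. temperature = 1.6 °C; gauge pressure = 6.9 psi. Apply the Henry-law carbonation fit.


vols = (P + 14.695)·(0.01821 + 0.09011·e^(−0.04·T))
vols = (6.9 + 14.695)·(0.01821 + 0.09011·e^(−0.04·1.6))

2.2185 volumes


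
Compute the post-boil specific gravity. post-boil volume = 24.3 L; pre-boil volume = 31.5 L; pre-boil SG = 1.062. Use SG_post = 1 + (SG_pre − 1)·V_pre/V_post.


pts_pre = (1.062 − 1)·1000 = 62.0000
pts_post = 62.0000·31.5/24.3 = 80.3704
SG_post = 1 + 80.3704/1000

1.0804


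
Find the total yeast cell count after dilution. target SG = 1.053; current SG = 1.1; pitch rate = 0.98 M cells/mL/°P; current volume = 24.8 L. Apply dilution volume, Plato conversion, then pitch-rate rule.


V_w = V·((SG_c−1)/(SG_t−1)−1);  °P = 259 − 259/SG_t;  cells = rate·(V+V_w)·°P
V_w = 24.8·((1.1−1)/(1.053−1)−1) = 21.9925
V_final = 24.8 + 21.9925 = 46.7925
°P = 259 − 259/1.053 = 13.0361
cells = 0.98·46.7925·13.0361

597.7907 billion cells


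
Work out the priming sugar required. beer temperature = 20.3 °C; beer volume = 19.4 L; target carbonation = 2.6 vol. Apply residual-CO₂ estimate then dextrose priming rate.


residual = 14.695·(0.01821 + 0.09011·e^(−0.04·T));  sugar = (target − residual)·4.0·V
residual = 14.695·(0.01821 + 0.09011·e^(−0.04·20.3)) = 0.8555
sugar = (2.6 − 0.8555)·4.0·19.4

135.3744 g


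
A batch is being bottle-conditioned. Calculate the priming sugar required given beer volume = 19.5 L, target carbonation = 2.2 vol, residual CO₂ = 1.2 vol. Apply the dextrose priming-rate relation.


sugar = (target − residual)·4.0·V
sugar = (2.2 − 1.2)·4.0·19.5

78.0000 g


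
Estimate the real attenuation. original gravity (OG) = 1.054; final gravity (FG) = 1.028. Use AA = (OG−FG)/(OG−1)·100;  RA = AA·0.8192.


AA = (1.054 − 1.028)/(1.054 − 1)·100 = 48.1481
RA = 48.1481·0.8192

39.4430 %


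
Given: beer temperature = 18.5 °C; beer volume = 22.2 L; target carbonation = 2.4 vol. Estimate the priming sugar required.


residual = 14.695·(0.01821 + 0.09011·e^(−0.04·T));  sugar = (target − residual)·4.0·V
residual = 14.695·(0.01821 + 0.09011·e^(−0.04·18.5)) = 0.8994
sugar = (2.4 − 0.8994)·4.0·22.2

133.2556 g


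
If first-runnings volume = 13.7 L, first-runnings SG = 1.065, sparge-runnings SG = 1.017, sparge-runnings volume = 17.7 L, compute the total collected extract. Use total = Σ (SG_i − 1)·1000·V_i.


first = (1.065 − 1)·1000·13.7 = 890.5000
sparge = (1.017 − 1)·1000·17.7 = 300.9000
total = 890.5000 + 300.9000

1191.4000 gravity·L


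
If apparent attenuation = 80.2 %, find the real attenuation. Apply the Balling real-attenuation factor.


RA = AA · 0.8192
RA = 80.2 · 0.8192

65.6998 %


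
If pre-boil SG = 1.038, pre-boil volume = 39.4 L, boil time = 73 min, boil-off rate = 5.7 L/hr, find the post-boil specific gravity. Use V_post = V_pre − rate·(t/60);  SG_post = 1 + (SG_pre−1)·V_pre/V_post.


V_post = 39.4 − 5.7·(73/60) = 32.4650
SG_post = 1 + (1.038 − 1)·39.4/32.4650

1.0461


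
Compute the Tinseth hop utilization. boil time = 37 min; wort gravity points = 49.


U = 1.65·0.000125^(GP/1000) · (1 − e^(−0.04·t))/4.15
bigness = 1.65·0.000125^(49/1000) = 1.0623
boil_factor = (1 − e^(−0.04·37))/4.15 = 0.1861
U = 1.0623 · 0.1861

0.1977


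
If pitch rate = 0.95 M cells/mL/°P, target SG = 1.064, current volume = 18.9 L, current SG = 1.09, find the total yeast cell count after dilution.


V_w = V·((SG_c−1)/(SG_t−1)−1);  °P = 259 − 259/SG_t;  cells = rate·(V+V_w)·°P
V_w = 18.9·((1.09−1)/(1.064−1)−1) = 7.6781
V_final = 18.9 + 7.6781 = 26.5781
°P = 259 − 259/1.064 = 15.5789
cells = 0.95·26.5781·15.5789

393.3563 billion cells


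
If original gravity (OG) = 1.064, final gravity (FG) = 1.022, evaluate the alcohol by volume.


ABV = (OG − FG) · 131.25
ABV = (1.064 − 1.022) · 131.25

5.5125 % ABV


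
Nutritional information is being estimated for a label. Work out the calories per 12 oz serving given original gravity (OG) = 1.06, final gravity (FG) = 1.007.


ABW = (OG−FG)·131.25·0.79/FG;  °P = 259 − 259/SG (for OG→OE and FG→AE);  RE = 0.1808·OE + 0.8192·AE;  Cal = (6.9·ABW + 4·(RE−0.1))·FG·3.55
ABW = (1.06 − 1.007)·131.25·0.79/1.007 = 5.4572
OE = 259 − 259/1.06 = 14.6604 °P
AE = 259 − 259/1.007 = 1.8004 °P
RE = 0.1808·14.6604 + 0.8192·1.8004 = 4.1255 °P
Cal = (6.9·5.4572 + 4·(4.1255−0.1))·1.007·3.55

192.1727 kcal


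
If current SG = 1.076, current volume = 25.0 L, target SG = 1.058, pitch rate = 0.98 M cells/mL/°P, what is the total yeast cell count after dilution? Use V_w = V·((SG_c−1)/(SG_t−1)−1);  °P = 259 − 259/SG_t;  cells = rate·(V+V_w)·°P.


V_w = 25.0·((1.076−1)/(1.058−1)−1) = 7.7586
V_final = 25.0 + 7.7586 = 32.7586
°P = 259 − 259/1.058 = 14.1985
cells = 0.98·32.7586·14.1985

455.8204 billion cells


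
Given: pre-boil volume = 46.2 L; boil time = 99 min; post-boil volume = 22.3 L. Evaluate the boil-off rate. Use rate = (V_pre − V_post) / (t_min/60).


rate = (46.2 − 22.3) / (99/60)

14.4848 L/hr


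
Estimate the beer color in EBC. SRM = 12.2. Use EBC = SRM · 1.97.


EBC = 12.2 · 1.97

24.0340 EBC


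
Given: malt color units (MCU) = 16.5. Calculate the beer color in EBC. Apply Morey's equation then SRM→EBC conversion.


SRM = 1.4922·MCU^0.6859;  EBC = SRM·1.97
SRM = 1.4922·16.5^0.6859 = 10.2070
EBC = 10.2070·1.97

20.1078 EBC


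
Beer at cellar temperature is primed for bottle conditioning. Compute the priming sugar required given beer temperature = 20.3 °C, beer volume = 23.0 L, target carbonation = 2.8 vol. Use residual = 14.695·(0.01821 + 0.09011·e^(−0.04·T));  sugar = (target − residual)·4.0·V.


residual = 14.695·(0.01821 + 0.09011·e^(−0.04·20.3)) = 0.8555
sugar = (2.8 − 0.8555)·4.0·23.0

178.8954 g


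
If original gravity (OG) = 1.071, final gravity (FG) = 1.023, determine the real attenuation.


AA = (OG−FG)/(OG−1)·100;  RA = AA·0.8192
AA = (1.071 − 1.023)/(1.071 − 1)·100 = 67.6056
RA = 67.6056·0.8192

55.3825 %


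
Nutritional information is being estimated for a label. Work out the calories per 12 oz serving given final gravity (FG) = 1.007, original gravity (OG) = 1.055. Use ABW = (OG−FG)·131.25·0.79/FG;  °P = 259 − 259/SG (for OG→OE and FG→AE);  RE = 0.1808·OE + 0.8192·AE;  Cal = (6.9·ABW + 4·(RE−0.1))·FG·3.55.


ABW = (1.055 − 1.007)·131.25·0.79/1.007 = 4.9424
OE = 259 − 259/1.055 = 13.5024 °P
AE = 259 − 259/1.007 = 1.8004 °P
RE = 0.1808·13.5024 + 0.8192·1.8004 = 3.9161 °P
Cal = (6.9·4.9424 + 4·(3.9161−0.1))·1.007·3.55

176.4798 kcal


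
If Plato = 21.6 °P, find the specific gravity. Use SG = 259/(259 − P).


SG = 259/(259 − 21.6)

1.0910


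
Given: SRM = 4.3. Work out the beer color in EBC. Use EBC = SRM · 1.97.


EBC = 4.3 · 1.97

8.4710 EBC


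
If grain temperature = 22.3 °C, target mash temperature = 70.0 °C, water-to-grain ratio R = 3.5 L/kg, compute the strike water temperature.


T_strike = (0.41/R)·(T_mash − T_grain) + T_mash
T_strike = (0.41/3.5)·(70.0 − 22.3) + 70.0

75.5877 °C


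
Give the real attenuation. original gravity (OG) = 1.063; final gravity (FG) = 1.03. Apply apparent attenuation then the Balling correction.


AA = (OG−FG)/(OG−1)·100;  RA = AA·0.8192
AA = (1.063 − 1.03)/(1.063 − 1)·100 = 52.3810
RA = 52.3810·0.8192

42.9105 %


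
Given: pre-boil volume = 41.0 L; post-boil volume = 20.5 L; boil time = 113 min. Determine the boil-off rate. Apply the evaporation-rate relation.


rate = (V_pre − V_post) / (t_min/60)
rate = (41.0 − 20.5) / (113/60)

10.8850 L/hr


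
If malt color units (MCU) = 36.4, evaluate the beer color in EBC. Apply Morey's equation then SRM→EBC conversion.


SRM = 1.4922·MCU^0.6859;  EBC = SRM·1.97
SRM = 1.4922·36.4^0.6859 = 17.5625
EBC = 17.5625·1.97

34.5981 EBC


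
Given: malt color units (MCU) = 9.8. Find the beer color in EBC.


SRM = 1.4922·MCU^0.6859;  EBC = SRM·1.97
SRM = 1.4922·9.8^0.6859 = 7.1402
EBC = 7.1402·1.97

14.0661 EBC


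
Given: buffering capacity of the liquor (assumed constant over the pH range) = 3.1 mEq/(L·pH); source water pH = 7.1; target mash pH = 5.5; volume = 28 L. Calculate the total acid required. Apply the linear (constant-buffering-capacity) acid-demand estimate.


acid = buffering capacity · (pH_source − pH_target) · V
acid = 3.1 · (7.1 − 5.5) · 28

138.8800 mEq


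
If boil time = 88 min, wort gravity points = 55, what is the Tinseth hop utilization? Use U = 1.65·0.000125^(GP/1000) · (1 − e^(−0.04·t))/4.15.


bigness = 1.65·0.000125^(55/1000) = 1.0065
boil_factor = (1 − e^(−0.04·88))/4.15 = 0.2338
U = 1.0065 · 0.2338

0.2354


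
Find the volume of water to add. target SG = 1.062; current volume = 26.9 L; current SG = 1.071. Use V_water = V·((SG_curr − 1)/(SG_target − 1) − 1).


V_water = 26.9·((1.071 − 1)/(1.062 − 1) − 1)

3.9048 L


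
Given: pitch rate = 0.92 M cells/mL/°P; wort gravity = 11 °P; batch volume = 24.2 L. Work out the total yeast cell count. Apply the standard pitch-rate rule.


cells (billions) = rate · V_L · °P
cells = 0.92 · 24.2 · 11

244.9040 billion cells


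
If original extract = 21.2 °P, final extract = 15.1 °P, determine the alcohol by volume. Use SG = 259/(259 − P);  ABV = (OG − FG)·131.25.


OG = 259/(259 − 21.2) = 1.0892
FG = 259/(259 − 15.1) = 1.0619
ABV = (1.0892 − 1.0619)·131.25

3.5752 % ABV


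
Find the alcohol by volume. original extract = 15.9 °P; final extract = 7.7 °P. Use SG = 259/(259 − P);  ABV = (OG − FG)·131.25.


OG = 259/(259 − 15.9) = 1.0654
FG = 259/(259 − 7.7) = 1.0306
ABV = (1.0654 − 1.0306)·131.25

4.5628 % ABV


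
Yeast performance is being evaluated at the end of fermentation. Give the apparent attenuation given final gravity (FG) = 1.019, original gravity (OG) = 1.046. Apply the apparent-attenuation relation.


AA = (OG − FG)/(OG − 1) · 100
AA = (1.046 − 1.019)/(1.046 − 1) · 100

58.6957 %


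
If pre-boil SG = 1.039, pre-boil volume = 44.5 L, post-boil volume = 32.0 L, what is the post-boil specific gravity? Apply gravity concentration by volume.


SG_post = 1 + (SG_pre − 1)·V_pre/V_post
pts_pre = (1.039 − 1)·1000 = 39.0000
pts_post = 39.0000·44.5/32.0 = 54.2344
SG_post = 1 + 54.2344/1000

1.0542


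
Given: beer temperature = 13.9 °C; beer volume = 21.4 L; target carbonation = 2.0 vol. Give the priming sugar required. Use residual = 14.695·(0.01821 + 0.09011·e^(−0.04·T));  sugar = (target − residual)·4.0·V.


residual = 14.695·(0.01821 + 0.09011·e^(−0.04·13.9)) = 1.0270
sugar = (2.0 − 1.0270)·4.0·21.4

83.2885 g


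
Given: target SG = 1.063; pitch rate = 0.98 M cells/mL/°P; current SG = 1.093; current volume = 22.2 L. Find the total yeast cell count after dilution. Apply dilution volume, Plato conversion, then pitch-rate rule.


V_w = V·((SG_c−1)/(SG_t−1)−1);  °P = 259 − 259/SG_t;  cells = rate·(V+V_w)·°P
V_w = 22.2·((1.093−1)/(1.063−1)−1) = 10.5714
V_final = 22.2 + 10.5714 = 32.7714
°P = 259 − 259/1.063 = 15.3500
cells = 0.98·32.7714·15.3500

492.9791 billion cells


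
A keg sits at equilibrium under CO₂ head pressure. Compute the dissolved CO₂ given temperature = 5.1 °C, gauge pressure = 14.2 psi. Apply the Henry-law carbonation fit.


vols = (P + 14.695)·(0.01821 + 0.09011·e^(−0.04·T))
vols = (14.2 + 14.695)·(0.01821 + 0.09011·e^(−0.04·5.1))

2.6494 volumes


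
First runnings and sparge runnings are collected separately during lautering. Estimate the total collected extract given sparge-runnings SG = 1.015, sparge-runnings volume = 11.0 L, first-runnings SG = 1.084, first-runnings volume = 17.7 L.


total = Σ (SG_i − 1)·1000·V_i
first = (1.084 − 1)·1000·17.7 = 1486.8000
sparge = (1.015 − 1)·1000·11.0 = 165.0000
total = 1486.8000 + 165.0000

1651.8000 gravity·L


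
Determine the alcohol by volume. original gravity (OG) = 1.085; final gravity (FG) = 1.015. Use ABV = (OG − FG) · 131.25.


ABV = (1.085 − 1.015) · 131.25

9.1875 % ABV


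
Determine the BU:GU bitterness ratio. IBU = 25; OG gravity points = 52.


BU:GU = IBU / OG_points
BU:GU = 25 / 52

0.4808


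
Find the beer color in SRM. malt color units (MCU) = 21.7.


SRM = 1.4922 · MCU^0.6859
SRM = 1.4922 · 21.7^0.6859

12.3170 SRM


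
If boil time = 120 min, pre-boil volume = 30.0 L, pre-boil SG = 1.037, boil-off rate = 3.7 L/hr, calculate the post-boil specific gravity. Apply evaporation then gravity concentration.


V_post = V_pre − rate·(t/60);  SG_post = 1 + (SG_pre−1)·V_pre/V_post
V_post = 30.0 − 3.7·(120/60) = 22.6000
SG_post = 1 + (1.037 − 1)·30.0/22.6000

1.0491


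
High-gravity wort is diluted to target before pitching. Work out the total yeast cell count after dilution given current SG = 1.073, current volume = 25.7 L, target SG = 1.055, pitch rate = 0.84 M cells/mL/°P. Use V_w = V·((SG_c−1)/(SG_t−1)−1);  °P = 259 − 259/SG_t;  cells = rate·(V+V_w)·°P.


V_w = 25.7·((1.073−1)/(1.055−1)−1) = 8.4109
V_final = 25.7 + 8.4109 = 34.1109
°P = 259 − 259/1.055 = 13.5024
cells = 0.84·34.1109·13.5024

386.8856 billion cells


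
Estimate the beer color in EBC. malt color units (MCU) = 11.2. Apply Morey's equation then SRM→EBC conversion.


SRM = 1.4922·MCU^0.6859;  EBC = SRM·1.97
SRM = 1.4922·11.2^0.6859 = 7.8250
EBC = 7.8250·1.97

15.4153 EBC


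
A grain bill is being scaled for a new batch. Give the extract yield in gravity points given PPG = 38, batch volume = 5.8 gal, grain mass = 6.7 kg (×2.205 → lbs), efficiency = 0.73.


points = lbs × PPG × eff / vol
lbs = 6.7 × 2.205 = 14.7735
points = 14.7735 × 38 × 0.73 / 5.8

70.6581 points


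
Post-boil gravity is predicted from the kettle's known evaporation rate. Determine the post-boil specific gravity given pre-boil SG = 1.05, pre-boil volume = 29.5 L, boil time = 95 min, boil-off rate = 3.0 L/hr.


V_post = V_pre − rate·(t/60);  SG_post = 1 + (SG_pre−1)·V_pre/V_post
V_post = 29.5 − 3.0·(95/60) = 24.7500
SG_post = 1 + (1.05 − 1)·29.5/24.7500

1.0596


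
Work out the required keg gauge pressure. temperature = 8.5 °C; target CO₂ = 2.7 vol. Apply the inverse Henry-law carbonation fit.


psi = vols/(0.01821 + 0.09011·e^(−0.04·T)) − 14.695
psi = 2.7/(0.01821 + 0.09011·e^(−0.04·8.5)) − 14.695

18.0928 psi


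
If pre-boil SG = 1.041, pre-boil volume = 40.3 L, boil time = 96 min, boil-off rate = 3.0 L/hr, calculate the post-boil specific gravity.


V_post = V_pre − rate·(t/60);  SG_post = 1 + (SG_pre−1)·V_pre/V_post
V_post = 40.3 − 3.0·(96/60) = 35.5000
SG_post = 1 + (1.041 − 1)·40.3/35.5000

1.0465


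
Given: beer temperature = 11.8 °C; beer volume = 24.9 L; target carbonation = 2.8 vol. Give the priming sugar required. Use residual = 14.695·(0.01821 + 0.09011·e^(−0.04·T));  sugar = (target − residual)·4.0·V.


residual = 14.695·(0.01821 + 0.09011·e^(−0.04·11.8)) = 1.0935
sugar = (2.8 − 1.0935)·4.0·24.9

169.9625 g


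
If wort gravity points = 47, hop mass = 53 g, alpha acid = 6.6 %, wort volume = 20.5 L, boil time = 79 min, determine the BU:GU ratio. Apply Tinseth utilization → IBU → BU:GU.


U = 1.65·0.000125^(GP/1000)·(1−e^(−0.04t))/4.15;  IBU = (α/100)·m·U·1000/V;  BU:GU = IBU/GP
U = 1.65·0.000125^(47/1000)·(1−e^(−0.04·79))/4.15 = 0.2496
IBU = (6.6/100)·53·0.2496·1000/20.5 = 42.5823
BU:GU = 42.5823/47

0.9060


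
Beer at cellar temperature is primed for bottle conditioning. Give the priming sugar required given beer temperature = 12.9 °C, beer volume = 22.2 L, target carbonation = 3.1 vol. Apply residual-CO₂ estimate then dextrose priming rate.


residual = 14.695·(0.01821 + 0.09011·e^(−0.04·T));  sugar = (target − residual)·4.0·V
residual = 14.695·(0.01821 + 0.09011·e^(−0.04·12.9)) = 1.0580
sugar = (3.1 − 1.0580)·4.0·22.2

181.3300 g


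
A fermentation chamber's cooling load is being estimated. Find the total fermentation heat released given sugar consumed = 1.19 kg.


Q = m_sugar · 590 kJ/kg
Q = 1.19 · 590

702.1000 kJ


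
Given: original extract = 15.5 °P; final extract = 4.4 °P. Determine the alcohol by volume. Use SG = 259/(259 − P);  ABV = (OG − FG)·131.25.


OG = 259/(259 − 15.5) = 1.0637
FG = 259/(259 − 4.4) = 1.0173
ABV = (1.0637 − 1.0173)·131.25

6.0865 % ABV


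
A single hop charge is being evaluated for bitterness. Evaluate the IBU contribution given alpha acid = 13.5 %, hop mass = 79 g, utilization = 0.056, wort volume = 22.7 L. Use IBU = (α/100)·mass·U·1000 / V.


IBU = (13.5/100)·79·0.056·1000 / 22.7

26.3101 IBU


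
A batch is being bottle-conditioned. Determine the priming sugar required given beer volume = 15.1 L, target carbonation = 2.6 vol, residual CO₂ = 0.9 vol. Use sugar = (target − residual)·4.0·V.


sugar = (2.6 − 0.9)·4.0·15.1

102.6800 g


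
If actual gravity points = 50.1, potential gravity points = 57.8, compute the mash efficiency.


efficiency = actual / potential × 100
efficiency = 50.1 / 57.8 × 100

86.6782 %


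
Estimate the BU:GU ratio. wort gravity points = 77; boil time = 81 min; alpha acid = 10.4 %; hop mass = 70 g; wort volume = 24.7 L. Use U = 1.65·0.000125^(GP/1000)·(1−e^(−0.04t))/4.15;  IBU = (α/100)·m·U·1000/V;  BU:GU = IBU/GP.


U = 1.65·0.000125^(77/1000)·(1−e^(−0.04·81))/4.15 = 0.1912
IBU = (10.4/100)·70·0.1912·1000/24.7 = 56.3614
BU:GU = 56.3614/77

0.7320


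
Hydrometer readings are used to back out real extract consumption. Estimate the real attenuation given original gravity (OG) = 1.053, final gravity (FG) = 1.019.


AA = (OG−FG)/(OG−1)·100;  RA = AA·0.8192
AA = (1.053 − 1.019)/(1.053 − 1)·100 = 64.1509
RA = 64.1509·0.8192

52.5525 %


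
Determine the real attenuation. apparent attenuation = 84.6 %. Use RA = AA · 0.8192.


RA = 84.6 · 0.8192

69.3043 %


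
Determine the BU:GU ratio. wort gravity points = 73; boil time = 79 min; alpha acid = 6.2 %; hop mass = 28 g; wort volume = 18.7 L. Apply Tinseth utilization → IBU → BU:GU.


U = 1.65·0.000125^(GP/1000)·(1−e^(−0.04t))/4.15;  IBU = (α/100)·m·U·1000/V;  BU:GU = IBU/GP
U = 1.65·0.000125^(73/1000)·(1−e^(−0.04·79))/4.15 = 0.1976
IBU = (6.2/100)·28·0.1976·1000/18.7 = 18.3396
BU:GU = 18.3396/73

0.2512


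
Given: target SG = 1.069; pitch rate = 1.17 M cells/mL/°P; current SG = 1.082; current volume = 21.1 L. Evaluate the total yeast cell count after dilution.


V_w = V·((SG_c−1)/(SG_t−1)−1);  °P = 259 − 259/SG_t;  cells = rate·(V+V_w)·°P
V_w = 21.1·((1.082−1)/(1.069−1)−1) = 3.9754
V_final = 21.1 + 3.9754 = 25.0754
°P = 259 − 259/1.069 = 16.7175
cells = 1.17·25.0754·16.7175

490.4607 billion cells


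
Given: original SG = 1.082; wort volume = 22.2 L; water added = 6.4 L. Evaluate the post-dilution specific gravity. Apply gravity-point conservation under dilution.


SG_new = 1 + (SG_old − 1)·V_old/(V_old + V_water)
pts = (1.082 − 1)·1000·22.2/(22.2 + 6.4) = 63.6503
SG_new = 1 + 63.6503/1000

1.0637


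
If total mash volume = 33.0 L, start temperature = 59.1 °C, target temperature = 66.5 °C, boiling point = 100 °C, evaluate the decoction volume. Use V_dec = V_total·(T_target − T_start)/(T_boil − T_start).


V_dec = 33.0·(66.5 − 59.1)/(100 − 59.1)

5.9707 L


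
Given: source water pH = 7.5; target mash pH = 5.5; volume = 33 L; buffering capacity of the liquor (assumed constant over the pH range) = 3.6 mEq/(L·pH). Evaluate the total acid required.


acid = buffering capacity · (pH_source − pH_target) · V
acid = 3.6 · (7.5 − 5.5) · 33

237.6000 mEq


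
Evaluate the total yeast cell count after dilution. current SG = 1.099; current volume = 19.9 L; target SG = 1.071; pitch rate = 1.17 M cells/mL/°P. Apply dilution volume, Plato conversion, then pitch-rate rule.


V_w = V·((SG_c−1)/(SG_t−1)−1);  °P = 259 − 259/SG_t;  cells = rate·(V+V_w)·°P
V_w = 19.9·((1.099−1)/(1.071−1)−1) = 7.8479
V_final = 19.9 + 7.8479 = 27.7479
°P = 259 − 259/1.071 = 17.1699
cells = 1.17·27.7479·17.1699

557.4224 billion cells


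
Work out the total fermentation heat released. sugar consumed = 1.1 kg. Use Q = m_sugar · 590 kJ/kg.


Q = 1.1 · 590

649.0000 kJ


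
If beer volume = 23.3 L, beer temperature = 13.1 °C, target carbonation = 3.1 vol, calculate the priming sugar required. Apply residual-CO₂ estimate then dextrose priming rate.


residual = 14.695·(0.01821 + 0.09011·e^(−0.04·T));  sugar = (target − residual)·4.0·V
residual = 14.695·(0.01821 + 0.09011·e^(−0.04·13.1)) = 1.0517
sugar = (3.1 − 1.0517)·4.0·23.3

190.9018 g


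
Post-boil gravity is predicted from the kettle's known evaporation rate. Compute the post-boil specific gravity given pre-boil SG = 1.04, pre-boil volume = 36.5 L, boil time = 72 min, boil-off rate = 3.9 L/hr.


V_post = V_pre − rate·(t/60);  SG_post = 1 + (SG_pre−1)·V_pre/V_post
V_post = 36.5 − 3.9·(72/60) = 31.8200
SG_post = 1 + (1.04 − 1)·36.5/31.8200

1.0459


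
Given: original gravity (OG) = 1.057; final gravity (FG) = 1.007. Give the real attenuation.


AA = (OG−FG)/(OG−1)·100;  RA = AA·0.8192
AA = (1.057 − 1.007)/(1.057 − 1)·100 = 87.7193
RA = 87.7193·0.8192

71.8596 %


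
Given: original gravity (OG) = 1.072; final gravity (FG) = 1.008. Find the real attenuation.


AA = (OG−FG)/(OG−1)·100;  RA = AA·0.8192
AA = (1.072 − 1.008)/(1.072 − 1)·100 = 88.8889
RA = 88.8889·0.8192

72.8178 %


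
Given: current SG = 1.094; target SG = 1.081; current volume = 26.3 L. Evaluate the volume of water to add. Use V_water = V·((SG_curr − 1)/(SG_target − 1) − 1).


V_water = 26.3·((1.094 − 1)/(1.081 − 1) − 1)

4.2210 L


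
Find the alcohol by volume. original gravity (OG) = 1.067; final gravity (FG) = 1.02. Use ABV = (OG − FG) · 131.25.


ABV = (1.067 − 1.02) · 131.25

6.1687 % ABV


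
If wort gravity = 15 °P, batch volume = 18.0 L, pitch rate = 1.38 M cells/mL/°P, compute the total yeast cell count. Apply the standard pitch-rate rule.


cells (billions) = rate · V_L · °P
cells = 1.38 · 18.0 · 15

372.6000 billion cells


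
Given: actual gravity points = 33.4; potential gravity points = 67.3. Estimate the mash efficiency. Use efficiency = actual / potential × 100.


efficiency = 33.4 / 67.3 × 100

49.6285 %


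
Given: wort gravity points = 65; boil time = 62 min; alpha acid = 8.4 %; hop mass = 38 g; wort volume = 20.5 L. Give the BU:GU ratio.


U = 1.65·0.000125^(GP/1000)·(1−e^(−0.04t))/4.15;  IBU = (α/100)·m·U·1000/V;  BU:GU = IBU/GP
U = 1.65·0.000125^(65/1000)·(1−e^(−0.04·62))/4.15 = 0.2031
IBU = (8.4/100)·38·0.2031·1000/20.5 = 31.6272
BU:GU = 31.6272/65

0.4866


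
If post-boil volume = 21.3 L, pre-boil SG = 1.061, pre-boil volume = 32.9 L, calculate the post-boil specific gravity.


SG_post = 1 + (SG_pre − 1)·V_pre/V_post
pts_pre = (1.061 − 1)·1000 = 61.0000
pts_post = 61.0000·32.9/21.3 = 94.2207
SG_post = 1 + 94.2207/1000

1.0942


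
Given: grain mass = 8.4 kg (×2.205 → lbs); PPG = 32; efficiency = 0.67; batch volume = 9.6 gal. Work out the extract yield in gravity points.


points = lbs × PPG × eff / vol
lbs = 8.4 × 2.205 = 18.5220
points = 18.5220 × 32 × 0.67 / 9.6

41.3658 points


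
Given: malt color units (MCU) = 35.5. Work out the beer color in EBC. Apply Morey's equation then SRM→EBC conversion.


SRM = 1.4922·MCU^0.6859;  EBC = SRM·1.97
SRM = 1.4922·35.5^0.6859 = 17.2635
EBC = 17.2635·1.97

34.0091 EBC


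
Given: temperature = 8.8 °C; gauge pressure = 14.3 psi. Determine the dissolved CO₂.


vols = (P + 14.695)·(0.01821 + 0.09011·e^(−0.04·T))
vols = (14.3 + 14.695)·(0.01821 + 0.09011·e^(−0.04·8.8))

2.3655 volumes


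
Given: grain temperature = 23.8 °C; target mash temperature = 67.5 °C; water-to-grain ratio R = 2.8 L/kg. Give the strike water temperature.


T_strike = (0.41/R)·(T_mash − T_grain) + T_mash
T_strike = (0.41/2.8)·(67.5 − 23.8) + 67.5

73.8989 °C


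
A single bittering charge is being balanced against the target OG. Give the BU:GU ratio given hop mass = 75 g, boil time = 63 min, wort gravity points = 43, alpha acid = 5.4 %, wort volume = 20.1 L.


U = 1.65·0.000125^(GP/1000)·(1−e^(−0.04t))/4.15;  IBU = (α/100)·m·U·1000/V;  BU:GU = IBU/GP
U = 1.65·0.000125^(43/1000)·(1−e^(−0.04·63))/4.15 = 0.2484
IBU = (5.4/100)·75·0.2484·1000/20.1 = 50.0533
BU:GU = 50.0533/43

1.1640


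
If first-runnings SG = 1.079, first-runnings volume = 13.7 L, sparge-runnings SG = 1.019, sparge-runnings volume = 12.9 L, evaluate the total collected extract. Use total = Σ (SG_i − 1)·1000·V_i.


first = (1.079 − 1)·1000·13.7 = 1082.3000
sparge = (1.019 − 1)·1000·12.9 = 245.1000
total = 1082.3000 + 245.1000

1327.4000 gravity·L


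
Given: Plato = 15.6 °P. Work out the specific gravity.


SG = 259/(259 − P)
SG = 259/(259 − 15.6)

1.0641


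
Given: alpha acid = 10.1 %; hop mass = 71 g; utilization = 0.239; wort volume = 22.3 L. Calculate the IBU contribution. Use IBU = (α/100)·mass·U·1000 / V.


IBU = (10.1/100)·71·0.239·1000 / 22.3

76.8551 IBU


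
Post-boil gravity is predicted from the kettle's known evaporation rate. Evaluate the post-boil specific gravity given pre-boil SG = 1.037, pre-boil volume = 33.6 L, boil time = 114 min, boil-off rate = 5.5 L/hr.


V_post = V_pre − rate·(t/60);  SG_post = 1 + (SG_pre−1)·V_pre/V_post
V_post = 33.6 − 5.5·(114/60) = 23.1500
SG_post = 1 + (1.037 − 1)·33.6/23.1500

1.0537


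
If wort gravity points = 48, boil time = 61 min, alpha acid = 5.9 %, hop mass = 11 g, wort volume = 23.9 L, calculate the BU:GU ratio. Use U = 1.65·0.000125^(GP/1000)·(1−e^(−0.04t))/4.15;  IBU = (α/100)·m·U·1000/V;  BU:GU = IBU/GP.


U = 1.65·0.000125^(48/1000)·(1−e^(−0.04·61))/4.15 = 0.2358
IBU = (5.9/100)·11·0.2358·1000/23.9 = 6.4022
BU:GU = 6.4022/48

0.1334


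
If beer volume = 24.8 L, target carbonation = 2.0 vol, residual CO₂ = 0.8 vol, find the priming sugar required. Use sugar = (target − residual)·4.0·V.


sugar = (2.0 − 0.8)·4.0·24.8

119.0400 g


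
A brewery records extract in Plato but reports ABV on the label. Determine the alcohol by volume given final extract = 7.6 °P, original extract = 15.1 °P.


SG = 259/(259 − P);  ABV = (OG − FG)·131.25
OG = 259/(259 − 15.1) = 1.0619
FG = 259/(259 − 7.6) = 1.0302
ABV = (1.0619 − 1.0302)·131.25

4.1580 % ABV


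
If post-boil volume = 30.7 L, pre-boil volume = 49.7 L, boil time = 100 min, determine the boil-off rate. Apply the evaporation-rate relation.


rate = (V_pre − V_post) / (t_min/60)
rate = (49.7 − 30.7) / (100/60)

11.4000 L/hr


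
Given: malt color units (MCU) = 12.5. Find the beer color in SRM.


SRM = 1.4922 · MCU^0.6859
SRM = 1.4922 · 12.5^0.6859

8.4372 SRM


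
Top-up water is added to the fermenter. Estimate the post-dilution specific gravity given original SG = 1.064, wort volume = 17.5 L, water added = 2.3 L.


SG_new = 1 + (SG_old − 1)·V_old/(V_old + V_water)
pts = (1.064 − 1)·1000·17.5/(17.5 + 2.3) = 56.5657
SG_new = 1 + 56.5657/1000

1.0566


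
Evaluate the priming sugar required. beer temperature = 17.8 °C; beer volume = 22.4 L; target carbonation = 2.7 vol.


residual = 14.695·(0.01821 + 0.09011·e^(−0.04·T));  sugar = (target − residual)·4.0·V
residual = 14.695·(0.01821 + 0.09011·e^(−0.04·17.8)) = 0.9173
sugar = (2.7 − 0.9173)·4.0·22.4

159.7287 g


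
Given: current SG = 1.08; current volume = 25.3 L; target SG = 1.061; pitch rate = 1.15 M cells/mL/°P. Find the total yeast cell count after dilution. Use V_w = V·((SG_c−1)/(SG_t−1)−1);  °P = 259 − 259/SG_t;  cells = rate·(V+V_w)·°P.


V_w = 25.3·((1.08−1)/(1.061−1)−1) = 7.8803
V_final = 25.3 + 7.8803 = 33.1803
°P = 259 − 259/1.061 = 14.8907
cells = 1.15·33.1803·14.8907

568.1889 billion cells


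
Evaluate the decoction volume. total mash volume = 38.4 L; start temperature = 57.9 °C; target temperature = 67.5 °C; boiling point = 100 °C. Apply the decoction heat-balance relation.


V_dec = V_total·(T_target − T_start)/(T_boil − T_start)
V_dec = 38.4·(67.5 − 57.9)/(100 − 57.9)

8.7563 L


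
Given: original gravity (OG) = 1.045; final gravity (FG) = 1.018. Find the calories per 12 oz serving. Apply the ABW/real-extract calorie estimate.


ABW = (OG−FG)·131.25·0.79/FG;  °P = 259 − 259/SG (for OG→OE and FG→AE);  RE = 0.1808·OE + 0.8192·AE;  Cal = (6.9·ABW + 4·(RE−0.1))·FG·3.55
ABW = (1.045 − 1.018)·131.25·0.79/1.018 = 2.7501
OE = 259 − 259/1.045 = 11.1531 °P
AE = 259 − 259/1.018 = 4.5796 °P
RE = 0.1808·11.1531 + 0.8192·4.5796 = 5.7681 °P
Cal = (6.9·2.7501 + 4·(5.7681−0.1))·1.018·3.55

150.5106 kcal


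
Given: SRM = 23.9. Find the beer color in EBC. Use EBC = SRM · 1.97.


EBC = 23.9 · 1.97

47.0830 EBC


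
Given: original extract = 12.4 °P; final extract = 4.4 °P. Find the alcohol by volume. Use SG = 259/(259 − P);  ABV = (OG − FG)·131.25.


OG = 259/(259 − 12.4) = 1.0503
FG = 259/(259 − 4.4) = 1.0173
ABV = (1.0503 − 1.0173)·131.25

4.3315 % ABV


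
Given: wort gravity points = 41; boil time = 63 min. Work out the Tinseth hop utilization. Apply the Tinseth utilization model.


U = 1.65·0.000125^(GP/1000) · (1 − e^(−0.04·t))/4.15
bigness = 1.65·0.000125^(41/1000) = 1.1415
boil_factor = (1 − e^(−0.04·63))/4.15 = 0.2216
U = 1.1415 · 0.2216

0.2529


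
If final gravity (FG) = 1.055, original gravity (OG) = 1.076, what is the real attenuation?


AA = (OG−FG)/(OG−1)·100;  RA = AA·0.8192
AA = (1.076 − 1.055)/(1.076 − 1)·100 = 27.6316
RA = 27.6316·0.8192

22.6358 %


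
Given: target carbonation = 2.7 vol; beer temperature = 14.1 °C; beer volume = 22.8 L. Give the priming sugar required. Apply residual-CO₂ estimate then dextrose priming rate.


residual = 14.695·(0.01821 + 0.09011·e^(−0.04·T));  sugar = (target − residual)·4.0·V
residual = 14.695·(0.01821 + 0.09011·e^(−0.04·14.1)) = 1.0210
sugar = (2.7 − 1.0210)·4.0·22.8

153.1291 g


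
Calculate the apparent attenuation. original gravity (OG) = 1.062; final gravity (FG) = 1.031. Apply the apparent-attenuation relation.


AA = (OG − FG)/(OG − 1) · 100
AA = (1.062 − 1.031)/(1.062 − 1) · 100

50.0000 %


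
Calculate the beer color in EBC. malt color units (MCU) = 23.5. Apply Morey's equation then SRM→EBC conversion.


SRM = 1.4922·MCU^0.6859;  EBC = SRM·1.97
SRM = 1.4922·23.5^0.6859 = 13.0090
EBC = 13.0090·1.97

25.6276 EBC


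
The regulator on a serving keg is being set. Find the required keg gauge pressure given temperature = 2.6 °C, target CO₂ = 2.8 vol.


psi = vols/(0.01821 + 0.09011·e^(−0.04·T)) − 14.695
psi = 2.8/(0.01821 + 0.09011·e^(−0.04·2.6)) − 14.695

13.4685 psi


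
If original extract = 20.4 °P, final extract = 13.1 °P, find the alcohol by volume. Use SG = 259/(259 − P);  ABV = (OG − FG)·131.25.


OG = 259/(259 − 20.4) = 1.0855
FG = 259/(259 − 13.1) = 1.0533
ABV = (1.0855 − 1.0533)·131.25

4.2295 % ABV


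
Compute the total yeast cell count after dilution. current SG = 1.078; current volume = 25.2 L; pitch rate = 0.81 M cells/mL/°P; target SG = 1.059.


V_w = V·((SG_c−1)/(SG_t−1)−1);  °P = 259 − 259/SG_t;  cells = rate·(V+V_w)·°P
V_w = 25.2·((1.078−1)/(1.059−1)−1) = 8.1153
V_final = 25.2 + 8.1153 = 33.3153
°P = 259 − 259/1.059 = 14.4297
cells = 0.81·33.3153·14.4297

389.3893 billion cells
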